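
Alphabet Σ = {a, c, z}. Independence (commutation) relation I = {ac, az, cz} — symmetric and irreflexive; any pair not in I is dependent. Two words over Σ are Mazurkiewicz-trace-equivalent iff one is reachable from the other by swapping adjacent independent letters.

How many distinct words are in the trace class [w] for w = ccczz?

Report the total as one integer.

10

#0=c has no predecessor
#1=c depends on [0:c]
#2=c depends on [1:c]
#3=z has no predecessor
#4=z depends on [3:z]
sources: [0:c, 3:z]
N(rest) = Σ N(rest − s) over sources s of rest; N(one piece) = 1:
  size 1 → [2]=1  [4]=1
  size 2 → [1,2]=1  [2,4]=2  [3,4]=1
  size 3 → [0,1,2]=1  [1,2,4]=3  [2,3,4]=3
  first=0(c) contributes 6
  first=3(z) contributes 4
|[w]| = 10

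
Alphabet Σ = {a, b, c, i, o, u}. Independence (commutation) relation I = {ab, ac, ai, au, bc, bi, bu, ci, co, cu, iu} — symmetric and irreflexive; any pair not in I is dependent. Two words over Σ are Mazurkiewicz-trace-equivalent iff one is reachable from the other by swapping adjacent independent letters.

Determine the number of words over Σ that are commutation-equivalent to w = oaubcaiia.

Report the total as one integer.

0(o) covers ∅
1(a) covers 0:o
2(u) covers 0:o
3(b) covers 0:o
4(c) covers ∅
5(a) covers 1:a
6(i) covers 0:o
7(i) covers 6:i
8(a) covers 5:a
floor of heap: 0:o, 4:c
completions by unplaced set U, small U first (add the entries for U minus each lowest piece of U):
  |U|=1: {2}:1  {3}:1  {4}:1  {7}:1  {8}:1
  |U|=2: {2,3}:2  {2,4}:2  {2,7}:2  {2,8}:2  {3,4}:2  {3,7}:2  {3,8}:2  {4,7}:2  {4,8}:2  {5,8}:1  {6,7}:1  {7,8}:2
  |U|=3: {1,5,8}:1  {2,3,4}:6  {2,3,7}:6  {2,3,8}:6  {2,4,7}:6  {2,4,8}:6  {2,5,8}:3  {2,6,7}:3  {2,7,8}:6  {3,4,7}:6  {3,4,8}:6  {3,5,8}:3  {3,6,7}:3  {3,7,8}:6  {4,5,8}:3  {4,6,7}:3  {4,7,8}:6  {5,7,8}:3  {6,7,8}:3
  |U|=4: {1,2,5,8}:4  {1,3,5,8}:4  {1,4,5,8}:4  {1,5,7,8}:4  {2,3,4,7}:24  {2,3,4,8}:24  {2,3,5,8}:12  {2,3,6,7}:12  {2,3,7,8}:24  {2,4,5,8}:12  {2,4,6,7}:12  {2,4,7,8}:24  {2,5,7,8}:12  {2,6,7,8}:12  {3,4,5,8}:12  {3,4,6,7}:12  {3,4,7,8}:24  {3,5,7,8}:12  {3,6,7,8}:12  {4,5,7,8}:12  {4,6,7,8}:12  {5,6,7,8}:6
  |U|=5: {1,2,3,5,8}:20  {1,2,4,5,8}:20  {1,2,5,7,8}:20  {1,3,4,5,8}:20  {1,3,5,7,8}:20  {1,4,5,7,8}:20  {1,5,6,7,8}:10  {2,3,4,5,8}:60  {2,3,4,6,7}:60  {2,3,4,7,8}:120  {2,3,5,7,8}:60  {2,3,6,7,8}:60  {2,4,5,7,8}:60  {2,4,6,7,8}:60  {2,5,6,7,8}:30  {3,4,5,7,8}:60  {3,4,6,7,8}:60  {3,5,6,7,8}:30  {4,5,6,7,8}:30
  |U|=6: {1,2,3,4,5,8}:120  {1,2,3,5,7,8}:120  {1,2,4,5,7,8}:120  {1,2,5,6,7,8}:60  {1,3,4,5,7,8}:120  {1,3,5,6,7,8}:60  {1,4,5,6,7,8}:60  {2,3,4,5,7,8}:360  {2,3,4,6,7,8}:360  {2,3,5,6,7,8}:180  {2,4,5,6,7,8}:180  {3,4,5,6,7,8}:180
  |U|=7: {1,2,3,4,5,7,8}:840  {1,2,3,5,6,7,8}:420  {1,2,4,5,6,7,8}:420  {1,3,4,5,6,7,8}:420  {2,3,4,5,6,7,8}:1260
  start at 0(o): 3360
  start at 4(c): 420
sum over floor = 3780

3780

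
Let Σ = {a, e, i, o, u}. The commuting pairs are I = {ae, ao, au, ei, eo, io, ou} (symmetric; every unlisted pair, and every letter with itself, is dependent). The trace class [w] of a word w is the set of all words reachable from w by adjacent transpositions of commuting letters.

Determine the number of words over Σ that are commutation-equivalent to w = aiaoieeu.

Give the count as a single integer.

drop 0:a onto floor
drop 1:i onto {0:a}
drop 2:a onto {1:i}
drop 3:o onto floor
drop 4:i onto {2:a}
drop 5:e onto floor
drop 6:e onto {5:e}
drop 7:u onto {4:i, 6:e}
ground layer = {0:a, 3:o, 5:e}
drop-orders for the pieces not yet dropped (sum over which currently-grounded one goes next):
  1 to go: {3} 1  {7} 1
  2 to go: {3,7} 2  {4,7} 1  {6,7} 1
  3 to go: {2,4,7} 1  {3,4,7} 3  {3,6,7} 3  {4,6,7} 2  {5,6,7} 1
  4 to go: {1,2,4,7} 1  {2,3,4,7} 4  {2,4,6,7} 3  {3,4,6,7} 8  {3,5,6,7} 4  {4,5,6,7} 3
  5 to go: {0,1,2,4,7} 1  {1,2,3,4,7} 5  {1,2,4,6,7} 4  {2,3,4,6,7} 15  {2,4,5,6,7} 6  {3,4,5,6,7} 15
  6 to go: {0,1,2,3,4,7} 6  {0,1,2,4,6,7} 5  {1,2,3,4,6,7} 24  {1,2,4,5,6,7} 10  {2,3,4,5,6,7} 36
  if 0:a drops first: 70 orders
  if 3:o drops first: 15 orders
  if 5:e drops first: 35 orders
heap linearizations: 120

120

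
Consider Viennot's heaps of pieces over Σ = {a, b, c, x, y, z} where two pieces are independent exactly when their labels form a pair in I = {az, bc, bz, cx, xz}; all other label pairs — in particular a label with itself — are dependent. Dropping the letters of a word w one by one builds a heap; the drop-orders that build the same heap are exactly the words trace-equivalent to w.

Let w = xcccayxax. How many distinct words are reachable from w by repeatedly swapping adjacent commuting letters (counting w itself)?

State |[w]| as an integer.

4

0(x) covers ∅
1(c) covers ∅
2(c) covers 1:c
3(c) covers 2:c
4(a) covers 0:x, 3:c
5(y) covers 4:a
6(x) covers 5:y
7(a) covers 6:x
8(x) covers 7:a
floor of heap: 0:x, 1:c
completions by unplaced set U, small U first (add the entries for U minus each lowest piece of U):
  |U|=1: {8}:1
  |U|=2: {7,8}:1
  |U|=3: {6,7,8}:1
  |U|=4: {5,6,7,8}:1
  |U|=5: {4,5,6,7,8}:1
  |U|=6: {0,4,5,6,7,8}:1  {3,4,5,6,7,8}:1
  |U|=7: {0,3,4,5,6,7,8}:2  {2,3,4,5,6,7,8}:1
  start at 0(x): 1
  start at 1(c): 3
sum over floor = 4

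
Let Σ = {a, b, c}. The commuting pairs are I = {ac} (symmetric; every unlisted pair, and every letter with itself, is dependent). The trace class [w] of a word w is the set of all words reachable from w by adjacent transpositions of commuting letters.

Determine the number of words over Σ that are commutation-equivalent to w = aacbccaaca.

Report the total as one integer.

60

drop 0:a onto floor
drop 1:a onto {0:a}
drop 2:c onto floor
drop 3:b onto {1:a, 2:c}
drop 4:c onto {3:b}
drop 5:c onto {4:c}
drop 6:a onto {3:b}
drop 7:a onto {6:a}
drop 8:c onto {5:c}
drop 9:a onto {7:a}
ground layer = {0:a, 2:c}
drop-orders for the pieces not yet dropped (sum over which currently-grounded one goes next):
  1 to go: {8} 1  {9} 1
  2 to go: {5,8} 1  {7,9} 1  {8,9} 2
  3 to go: {4,5,8} 1  {5,8,9} 3  {6,7,9} 1  {7,8,9} 3
  4 to go: {4,5,8,9} 4  {5,7,8,9} 6  {6,7,8,9} 4
  5 to go: {4,5,7,8,9} 10  {5,6,7,8,9} 10
  6 to go: {4,5,6,7,8,9} 20
  7 to go: {3,4,5,6,7,8,9} 20
  8 to go: {1,3,4,5,6,7,8,9} 20  {2,3,4,5,6,7,8,9} 20
  if 0:a drops first: 40 orders
  if 2:c drops first: 20 orders
heap linearizations: 60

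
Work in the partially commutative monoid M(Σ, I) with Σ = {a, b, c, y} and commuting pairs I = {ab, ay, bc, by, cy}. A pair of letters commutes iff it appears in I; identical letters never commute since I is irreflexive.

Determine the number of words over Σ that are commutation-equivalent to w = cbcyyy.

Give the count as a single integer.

60

piece 0:c — minimal
piece 1:b — minimal
piece 2:c rests on {0:c}
piece 3:y — minimal
piece 4:y rests on {3:y}
piece 5:y rests on {4:y}
minimal pieces: {0:c, 1:b, 3:y}
ways to finish when only these pieces remain (= sum over removing one remaining piece with nothing left below it):
  1 left: {1}→1  {2}→1  {5}→1
  2 left: {0,2}→1  {1,2}→2  {1,5}→2  {2,5}→2  {4,5}→1
  3 left: {0,1,2}→3  {0,2,5}→3  {1,2,5}→6  {1,4,5}→3  {2,4,5}→3  {3,4,5}→1
  4 left: {0,1,2,5}→12  {0,2,4,5}→6  {1,2,4,5}→12  {1,3,4,5}→4  {2,3,4,5}→4
  placing 0:c first → 20 extensions
  placing 1:b first → 10 extensions
  placing 3:y first → 30 extensions
total linear extensions = 60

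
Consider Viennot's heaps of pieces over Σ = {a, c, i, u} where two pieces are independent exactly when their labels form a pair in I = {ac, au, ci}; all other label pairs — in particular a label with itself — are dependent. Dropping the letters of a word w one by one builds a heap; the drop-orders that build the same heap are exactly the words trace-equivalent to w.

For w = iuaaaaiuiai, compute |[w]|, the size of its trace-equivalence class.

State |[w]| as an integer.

piece 0:i — minimal
piece 1:u rests on {0:i}
piece 2:a rests on {0:i}
piece 3:a rests on {2:a}
piece 4:a rests on {3:a}
piece 5:a rests on {4:a}
piece 6:i rests on {1:u, 5:a}
piece 7:u rests on {6:i}
piece 8:i rests on {7:u}
piece 9:a rests on {8:i}
piece 10:i rests on {9:a}
minimal pieces: {0:i}
ways to finish when only these pieces remain (= sum over removing one remaining piece with nothing left below it):
  1 left: {10}→1
  2 left: {9,10}→1
  3 left: {8,9,10}→1
  4 left: {7,8,9,10}→1
  5 left: {6,7,8,9,10}→1
  6 left: {1,6,7,8,9,10}→1  {5,6,7,8,9,10}→1
  7 left: {1,5,6,7,8,9,10}→2  {4,5,6,7,8,9,10}→1
  8 left: {1,4,5,6,7,8,9,10}→3  {3,4,5,6,7,8,9,10}→1
  9 left: {1,3,4,5,6,7,8,9,10}→4  {2,3,4,5,6,7,8,9,10}→1
  placing 0:i first → 5 extensions

5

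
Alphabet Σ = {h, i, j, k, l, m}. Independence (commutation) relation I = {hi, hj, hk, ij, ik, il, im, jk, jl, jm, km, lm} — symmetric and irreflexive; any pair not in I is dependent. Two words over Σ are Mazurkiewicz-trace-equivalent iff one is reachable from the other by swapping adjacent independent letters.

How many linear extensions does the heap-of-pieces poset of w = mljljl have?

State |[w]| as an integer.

drop 0:m onto floor
drop 1:l onto floor
drop 2:j onto floor
drop 3:l onto {1:l}
drop 4:j onto {2:j}
drop 5:l onto {3:l}
ground layer = {0:m, 1:l, 2:j}
drop-orders for the pieces not yet dropped (sum over which currently-grounded one goes next):
  1 to go: {0} 1  {4} 1  {5} 1
  2 to go: {0,4} 2  {0,5} 2  {2,4} 1  {3,5} 1  {4,5} 2
  3 to go: {0,2,4} 3  {0,3,5} 3  {0,4,5} 6  {1,3,5} 1  {2,4,5} 3  {3,4,5} 3
  4 to go: {0,1,3,5} 4  {0,2,4,5} 12  {0,3,4,5} 12  {1,3,4,5} 4  {2,3,4,5} 6
  if 0:m drops first: 10 orders
  if 1:l drops first: 30 orders
  if 2:j drops first: 20 orders
heap linearizations: 60

60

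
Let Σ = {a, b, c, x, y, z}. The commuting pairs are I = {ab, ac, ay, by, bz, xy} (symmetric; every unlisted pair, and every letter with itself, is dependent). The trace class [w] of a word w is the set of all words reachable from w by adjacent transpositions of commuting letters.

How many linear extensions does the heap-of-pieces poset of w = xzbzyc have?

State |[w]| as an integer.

drop 0:x onto floor
drop 1:z onto {0:x}
drop 2:b onto {0:x}
drop 3:z onto {1:z}
drop 4:y onto {3:z}
drop 5:c onto {2:b, 4:y}
ground layer = {0:x}
drop-orders for the pieces not yet dropped (sum over which currently-grounded one goes next):
  1 to go: {5} 1
  2 to go: {2,5} 1  {4,5} 1
  3 to go: {2,4,5} 2  {3,4,5} 1
  4 to go: {1,3,4,5} 1  {2,3,4,5} 3
  if 0:x drops first: 4 orders

4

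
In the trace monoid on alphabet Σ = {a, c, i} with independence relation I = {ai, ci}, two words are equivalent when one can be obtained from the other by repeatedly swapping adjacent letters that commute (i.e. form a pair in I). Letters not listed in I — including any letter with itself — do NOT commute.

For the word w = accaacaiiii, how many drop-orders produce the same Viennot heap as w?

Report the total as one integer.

330

piece 0:a — minimal
piece 1:c rests on {0:a}
piece 2:c rests on {1:c}
piece 3:a rests on {2:c}
piece 4:a rests on {3:a}
piece 5:c rests on {4:a}
piece 6:a rests on {5:c}
piece 7:i — minimal
piece 8:i rests on {7:i}
piece 9:i rests on {8:i}
piece 10:i rests on {9:i}
minimal pieces: {0:a, 7:i}
ways to finish when only these pieces remain (= sum over removing one remaining piece with nothing left below it):
  1 left: {6}→1  {10}→1
  2 left: {5,6}→1  {6,10}→2  {9,10}→1
  3 left: {4,5,6}→1  {5,6,10}→3  {6,9,10}→3  {8,9,10}→1
  4 left: {3,4,5,6}→1  {4,5,6,10}→4  {5,6,9,10}→6  {6,8,9,10}→4  {7,8,9,10}→1
  5 left: {2,3,4,5,6}→1  {3,4,5,6,10}→5  {4,5,6,9,10}→10  {5,6,8,9,10}→10  {6,7,8,9,10}→5
  6 left: {1,2,3,4,5,6}→1  {2,3,4,5,6,10}→6  {3,4,5,6,9,10}→15  {4,5,6,8,9,10}→20  {5,6,7,8,9,10}→15
  7 left: {0,1,2,3,4,5,6}→1  {1,2,3,4,5,6,10}→7  {2,3,4,5,6,9,10}→21  {3,4,5,6,8,9,10}→35  {4,5,6,7,8,9,10}→35
  8 left: {0,1,2,3,4,5,6,10}→8  {1,2,3,4,5,6,9,10}→28  {2,3,4,5,6,8,9,10}→56  {3,4,5,6,7,8,9,10}→70
  9 left: {0,1,2,3,4,5,6,9,10}→36  {1,2,3,4,5,6,8,9,10}→84  {2,3,4,5,6,7,8,9,10}→126
  placing 0:a first → 210 extensions
  placing 7:i first → 120 extensions
total linear extensions = 330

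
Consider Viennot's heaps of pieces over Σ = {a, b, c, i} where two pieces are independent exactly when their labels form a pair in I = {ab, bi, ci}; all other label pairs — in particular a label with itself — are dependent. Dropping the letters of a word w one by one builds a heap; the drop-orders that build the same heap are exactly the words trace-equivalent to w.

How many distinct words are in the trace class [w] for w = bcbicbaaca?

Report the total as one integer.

drop 0:b onto floor
drop 1:c onto {0:b}
drop 2:b onto {1:c}
drop 3:i onto floor
drop 4:c onto {2:b}
drop 5:b onto {4:c}
drop 6:a onto {3:i, 4:c}
drop 7:a onto {6:a}
drop 8:c onto {5:b, 7:a}
drop 9:a onto {8:c}
ground layer = {0:b, 3:i}
drop-orders for the pieces not yet dropped (sum over which currently-grounded one goes next):
  1 to go: {9} 1
  2 to go: {8,9} 1
  3 to go: {5,8,9} 1  {7,8,9} 1
  4 to go: {5,7,8,9} 2  {6,7,8,9} 1
  5 to go: {3,6,7,8,9} 1  {5,6,7,8,9} 3
  6 to go: {3,5,6,7,8,9} 4  {4,5,6,7,8,9} 3
  7 to go: {2,4,5,6,7,8,9} 3  {3,4,5,6,7,8,9} 7
  8 to go: {1,2,4,5,6,7,8,9} 3  {2,3,4,5,6,7,8,9} 10
  if 0:b drops first: 13 orders
  if 3:i drops first: 3 orders
heap linearizations: 16

16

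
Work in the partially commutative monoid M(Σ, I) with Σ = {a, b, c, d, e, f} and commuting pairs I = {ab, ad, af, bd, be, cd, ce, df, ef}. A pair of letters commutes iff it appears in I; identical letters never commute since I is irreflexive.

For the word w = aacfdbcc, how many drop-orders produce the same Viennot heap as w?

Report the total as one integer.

piece 0:a — minimal
piece 1:a rests on {0:a}
piece 2:c rests on {1:a}
piece 3:f rests on {2:c}
piece 4:d — minimal
piece 5:b rests on {3:f}
piece 6:c rests on {5:b}
piece 7:c rests on {6:c}
minimal pieces: {0:a, 4:d}
ways to finish when only these pieces remain (= sum over removing one remaining piece with nothing left below it):
  1 left: {4}→1  {7}→1
  2 left: {4,7}→2  {6,7}→1
  3 left: {4,6,7}→3  {5,6,7}→1
  4 left: {3,5,6,7}→1  {4,5,6,7}→4
  5 left: {2,3,5,6,7}→1  {3,4,5,6,7}→5
  6 left: {1,2,3,5,6,7}→1  {2,3,4,5,6,7}→6
  placing 0:a first → 7 extensions
  placing 4:d first → 1 extensions
total linear extensions = 8

8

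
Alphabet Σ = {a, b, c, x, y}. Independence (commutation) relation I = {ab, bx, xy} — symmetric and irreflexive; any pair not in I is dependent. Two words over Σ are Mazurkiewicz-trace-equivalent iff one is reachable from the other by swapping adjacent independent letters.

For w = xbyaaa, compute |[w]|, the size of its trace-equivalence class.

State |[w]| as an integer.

piece 0:x — minimal
piece 1:b — minimal
piece 2:y rests on {1:b}
piece 3:a rests on {0:x, 2:y}
piece 4:a rests on {3:a}
piece 5:a rests on {4:a}
minimal pieces: {0:x, 1:b}
ways to finish when only these pieces remain (= sum over removing one remaining piece with nothing left below it):
  1 left: {5}→1
  2 left: {4,5}→1
  3 left: {3,4,5}→1
  4 left: {0,3,4,5}→1  {2,3,4,5}→1
  placing 0:x first → 1 extensions
  placing 1:b first → 2 extensions
total linear extensions = 3

3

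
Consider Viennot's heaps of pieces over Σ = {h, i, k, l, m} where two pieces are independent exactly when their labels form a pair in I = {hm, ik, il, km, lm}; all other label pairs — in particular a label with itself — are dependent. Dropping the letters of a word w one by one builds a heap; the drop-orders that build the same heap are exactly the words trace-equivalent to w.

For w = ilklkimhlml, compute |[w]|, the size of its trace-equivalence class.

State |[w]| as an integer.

0(i) covers ∅
1(l) covers ∅
2(k) covers 1:l
3(l) covers 2:k
4(k) covers 3:l
5(i) covers 0:i
6(m) covers 5:i
7(h) covers 4:k, 5:i
8(l) covers 7:h
9(m) covers 6:m
10(l) covers 8:l
floor of heap: 0:i, 1:l
completions by unplaced set U, small U first (add the entries for U minus each lowest piece of U):
  |U|=1: {9}:1  {10}:1
  |U|=2: {6,9}:1  {8,10}:1  {9,10}:2
  |U|=3: {6,9,10}:3  {7,8,10}:1  {8,9,10}:3
  |U|=4: {4,7,8,10}:1  {6,8,9,10}:6  {7,8,9,10}:4
  |U|=5: {3,4,7,8,10}:1  {4,7,8,9,10}:5  {6,7,8,9,10}:10
  |U|=6: {2,3,4,7,8,10}:1  {3,4,7,8,9,10}:6  {4,6,7,8,9,10}:15  {5,6,7,8,9,10}:10
  |U|=7: {0,5,6,7,8,9,10}:10  {1,2,3,4,7,8,10}:1  {2,3,4,7,8,9,10}:7  {3,4,6,7,8,9,10}:21  {4,5,6,7,8,9,10}:25
  |U|=8: {0,4,5,6,7,8,9,10}:35  {1,2,3,4,7,8,9,10}:8  {2,3,4,6,7,8,9,10}:28  {3,4,5,6,7,8,9,10}:46
  |U|=9: {0,3,4,5,6,7,8,9,10}:81  {1,2,3,4,6,7,8,9,10}:36  {2,3,4,5,6,7,8,9,10}:74
  start at 0(i): 110
  start at 1(l): 155
sum over floor = 265

265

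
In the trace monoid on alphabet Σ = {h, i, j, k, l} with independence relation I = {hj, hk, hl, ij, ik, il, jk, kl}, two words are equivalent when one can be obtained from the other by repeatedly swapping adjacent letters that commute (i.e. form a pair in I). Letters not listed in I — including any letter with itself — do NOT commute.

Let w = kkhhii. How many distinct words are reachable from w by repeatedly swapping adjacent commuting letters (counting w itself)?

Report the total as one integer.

0(k) covers ∅
1(k) covers 0:k
2(h) covers ∅
3(h) covers 2:h
4(i) covers 3:h
5(i) covers 4:i
floor of heap: 0:k, 2:h
completions by unplaced set U, small U first (add the entries for U minus each lowest piece of U):
  |U|=1: {1}:1  {5}:1
  |U|=2: {0,1}:1  {1,5}:2  {4,5}:1
  |U|=3: {0,1,5}:3  {1,4,5}:3  {3,4,5}:1
  |U|=4: {0,1,4,5}:6  {1,3,4,5}:4  {2,3,4,5}:1
  start at 0(k): 5
  start at 2(h): 10
sum over floor = 15

15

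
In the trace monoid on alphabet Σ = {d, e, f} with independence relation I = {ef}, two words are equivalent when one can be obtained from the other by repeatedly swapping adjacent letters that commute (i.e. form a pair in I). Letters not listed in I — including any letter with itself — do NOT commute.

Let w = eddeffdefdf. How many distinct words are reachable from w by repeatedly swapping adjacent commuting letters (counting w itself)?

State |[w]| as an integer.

drop 0:e onto floor
drop 1:d onto {0:e}
drop 2:d onto {1:d}
drop 3:e onto {2:d}
drop 4:f onto {2:d}
drop 5:f onto {4:f}
drop 6:d onto {3:e, 5:f}
drop 7:e onto {6:d}
drop 8:f onto {6:d}
drop 9:d onto {7:e, 8:f}
drop 10:f onto {9:d}
ground layer = {0:e}
drop-orders for the pieces not yet dropped (sum over which currently-grounded one goes next):
  1 to go: {10} 1
  2 to go: {9,10} 1
  3 to go: {7,9,10} 1  {8,9,10} 1
  4 to go: {7,8,9,10} 2
  5 to go: {6,7,8,9,10} 2
  6 to go: {3,6,7,8,9,10} 2  {5,6,7,8,9,10} 2
  7 to go: {3,5,6,7,8,9,10} 4  {4,5,6,7,8,9,10} 2
  8 to go: {3,4,5,6,7,8,9,10} 6
  9 to go: {2,3,4,5,6,7,8,9,10} 6
  if 0:e drops first: 6 orders

6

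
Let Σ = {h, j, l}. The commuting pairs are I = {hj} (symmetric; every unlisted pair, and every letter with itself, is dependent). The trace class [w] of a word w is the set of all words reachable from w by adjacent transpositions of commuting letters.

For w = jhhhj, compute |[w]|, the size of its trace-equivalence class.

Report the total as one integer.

10

0(j) covers ∅
1(h) covers ∅
2(h) covers 1:h
3(h) covers 2:h
4(j) covers 0:j
floor of heap: 0:j, 1:h
completions by unplaced set U, small U first (add the entries for U minus each lowest piece of U):
  |U|=1: {3}:1  {4}:1
  |U|=2: {0,4}:1  {2,3}:1  {3,4}:2
  |U|=3: {0,3,4}:3  {1,2,3}:1  {2,3,4}:3
  start at 0(j): 4
  start at 1(h): 6
sum over floor = 10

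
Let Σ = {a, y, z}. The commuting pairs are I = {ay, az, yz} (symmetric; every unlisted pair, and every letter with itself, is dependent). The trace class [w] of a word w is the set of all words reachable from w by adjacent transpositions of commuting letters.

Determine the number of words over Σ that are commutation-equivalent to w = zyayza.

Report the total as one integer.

90

drop 0:z onto floor
drop 1:y onto floor
drop 2:a onto floor
drop 3:y onto {1:y}
drop 4:z onto {0:z}
drop 5:a onto {2:a}
ground layer = {0:z, 1:y, 2:a}
drop-orders for the pieces not yet dropped (sum over which currently-grounded one goes next):
  1 to go: {3} 1  {4} 1  {5} 1
  2 to go: {0,4} 1  {1,3} 1  {2,5} 1  {3,4} 2  {3,5} 2  {4,5} 2
  3 to go: {0,3,4} 3  {0,4,5} 3  {1,3,4} 3  {1,3,5} 3  {2,3,5} 3  {2,4,5} 3  {3,4,5} 6
  4 to go: {0,1,3,4} 6  {0,2,4,5} 6  {0,3,4,5} 12  {1,2,3,5} 6  {1,3,4,5} 12  {2,3,4,5} 12
  if 0:z drops first: 30 orders
  if 1:y drops first: 30 orders
  if 2:a drops first: 30 orders
heap linearizations: 90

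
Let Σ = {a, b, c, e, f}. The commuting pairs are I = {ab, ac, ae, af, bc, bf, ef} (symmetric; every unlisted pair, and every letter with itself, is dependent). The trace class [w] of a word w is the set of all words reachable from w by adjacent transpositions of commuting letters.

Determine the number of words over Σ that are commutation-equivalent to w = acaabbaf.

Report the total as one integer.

420

drop 0:a onto floor
drop 1:c onto floor
drop 2:a onto {0:a}
drop 3:a onto {2:a}
drop 4:b onto floor
drop 5:b onto {4:b}
drop 6:a onto {3:a}
drop 7:f onto {1:c}
ground layer = {0:a, 1:c, 4:b}
drop-orders for the pieces not yet dropped (sum over which currently-grounded one goes next):
  1 to go: {5} 1  {6} 1  {7} 1
  2 to go: {1,7} 1  {3,6} 1  {4,5} 1  {5,6} 2  {5,7} 2  {6,7} 2
  3 to go: {1,5,7} 3  {1,6,7} 3  {2,3,6} 1  {3,5,6} 3  {3,6,7} 3  {4,5,6} 3  {4,5,7} 3  {5,6,7} 6
  4 to go: {0,2,3,6} 1  {1,3,6,7} 6  {1,4,5,7} 6  {1,5,6,7} 12  {2,3,5,6} 4  {2,3,6,7} 4  {3,4,5,6} 6  {3,5,6,7} 12  {4,5,6,7} 12
  5 to go: {0,2,3,5,6} 5  {0,2,3,6,7} 5  {1,2,3,6,7} 10  {1,3,5,6,7} 30  {1,4,5,6,7} 30  {2,3,4,5,6} 10  {2,3,5,6,7} 20  {3,4,5,6,7} 30
  6 to go: {0,1,2,3,6,7} 15  {0,2,3,4,5,6} 15  {0,2,3,5,6,7} 30  {1,2,3,5,6,7} 60  {1,3,4,5,6,7} 90  {2,3,4,5,6,7} 60
  if 0:a drops first: 210 orders
  if 1:c drops first: 105 orders
  if 4:b drops first: 105 orders
heap linearizations: 420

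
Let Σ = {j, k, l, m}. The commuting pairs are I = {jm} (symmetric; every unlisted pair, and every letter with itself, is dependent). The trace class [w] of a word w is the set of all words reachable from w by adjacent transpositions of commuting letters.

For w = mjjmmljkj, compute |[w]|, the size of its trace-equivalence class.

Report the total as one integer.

10

piece 0:m — minimal
piece 1:j — minimal
piece 2:j rests on {1:j}
piece 3:m rests on {0:m}
piece 4:m rests on {3:m}
piece 5:l rests on {2:j, 4:m}
piece 6:j rests on {5:l}
piece 7:k rests on {6:j}
piece 8:j rests on {7:k}
minimal pieces: {0:m, 1:j}
ways to finish when only these pieces remain (= sum over removing one remaining piece with nothing left below it):
  1 left: {8}→1
  2 left: {7,8}→1
  3 left: {6,7,8}→1
  4 left: {5,6,7,8}→1
  5 left: {2,5,6,7,8}→1  {4,5,6,7,8}→1
  6 left: {1,2,5,6,7,8}→1  {2,4,5,6,7,8}→2  {3,4,5,6,7,8}→1
  7 left: {0,3,4,5,6,7,8}→1  {1,2,4,5,6,7,8}→3  {2,3,4,5,6,7,8}→3
  placing 0:m first → 6 extensions
  placing 1:j first → 4 extensions
total linear extensions = 10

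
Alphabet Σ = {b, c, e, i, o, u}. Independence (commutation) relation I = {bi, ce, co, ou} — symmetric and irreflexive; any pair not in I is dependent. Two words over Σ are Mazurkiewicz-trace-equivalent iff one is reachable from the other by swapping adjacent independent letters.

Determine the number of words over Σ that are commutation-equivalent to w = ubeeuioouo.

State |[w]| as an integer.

4

#0=u has no predecessor
#1=b depends on [0:u]
#2=e depends on [1:b]
#3=e depends on [2:e]
#4=u depends on [3:e]
#5=i depends on [4:u]
#6=o depends on [5:i]
#7=o depends on [6:o]
#8=u depends on [5:i]
#9=o depends on [7:o]
sources: [0:u]
N(rest) = Σ N(rest − s) over sources s of rest; N(one piece) = 1:
  size 1 → [8]=1  [9]=1
  size 2 → [7,9]=1  [8,9]=2
  size 3 → [6,7,9]=1  [7,8,9]=3
  size 4 → [6,7,8,9]=4
  size 5 → [5,6,7,8,9]=4
  size 6 → [4,5,6,7,8,9]=4
  size 7 → [3,4,5,6,7,8,9]=4
  size 8 → [2,3,4,5,6,7,8,9]=4
  first=0(u) contributes 4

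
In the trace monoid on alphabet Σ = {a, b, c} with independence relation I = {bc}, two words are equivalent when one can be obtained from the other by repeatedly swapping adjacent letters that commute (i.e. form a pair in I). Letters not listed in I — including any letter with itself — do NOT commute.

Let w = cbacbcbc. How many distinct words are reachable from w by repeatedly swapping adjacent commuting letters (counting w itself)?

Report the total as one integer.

20

0(c) covers ∅
1(b) covers ∅
2(a) covers 0:c, 1:b
3(c) covers 2:a
4(b) covers 2:a
5(c) covers 3:c
6(b) covers 4:b
7(c) covers 5:c
floor of heap: 0:c, 1:b
completions by unplaced set U, small U first (add the entries for U minus each lowest piece of U):
  |U|=1: {6}:1  {7}:1
  |U|=2: {4,6}:1  {5,7}:1  {6,7}:2
  |U|=3: {3,5,7}:1  {4,6,7}:3  {5,6,7}:3
  |U|=4: {3,5,6,7}:4  {4,5,6,7}:6
  |U|=5: {3,4,5,6,7}:10
  |U|=6: {2,3,4,5,6,7}:10
  start at 0(c): 10
  start at 1(b): 10
sum over floor = 20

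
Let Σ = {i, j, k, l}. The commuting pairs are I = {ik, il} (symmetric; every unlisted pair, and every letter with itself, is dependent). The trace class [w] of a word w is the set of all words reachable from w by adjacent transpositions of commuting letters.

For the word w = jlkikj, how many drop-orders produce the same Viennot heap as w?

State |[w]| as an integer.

4

piece 0:j — minimal
piece 1:l rests on {0:j}
piece 2:k rests on {1:l}
piece 3:i rests on {0:j}
piece 4:k rests on {2:k}
piece 5:j rests on {3:i, 4:k}
minimal pieces: {0:j}
ways to finish when only these pieces remain (= sum over removing one remaining piece with nothing left below it):
  1 left: {5}→1
  2 left: {3,5}→1  {4,5}→1
  3 left: {2,4,5}→1  {3,4,5}→2
  4 left: {1,2,4,5}→1  {2,3,4,5}→3
  placing 0:j first → 4 extensions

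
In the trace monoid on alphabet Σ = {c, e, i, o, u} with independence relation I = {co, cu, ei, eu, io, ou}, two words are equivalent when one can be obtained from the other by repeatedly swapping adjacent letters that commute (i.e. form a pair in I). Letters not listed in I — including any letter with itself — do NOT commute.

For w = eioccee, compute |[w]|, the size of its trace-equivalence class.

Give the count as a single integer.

#0=e has no predecessor
#1=i has no predecessor
#2=o depends on [0:e]
#3=c depends on [0:e, 1:i]
#4=c depends on [3:c]
#5=e depends on [2:o, 4:c]
#6=e depends on [5:e]
sources: [0:e, 1:i]
N(rest) = Σ N(rest − s) over sources s of rest; N(one piece) = 1:
  size 1 → [6]=1
  size 2 → [5,6]=1
  size 3 → [2,5,6]=1  [4,5,6]=1
  size 4 → [2,4,5,6]=2  [3,4,5,6]=1
  size 5 → [1,3,4,5,6]=1  [2,3,4,5,6]=3
  first=0(e) contributes 4
  first=1(i) contributes 3
|[w]| = 7

7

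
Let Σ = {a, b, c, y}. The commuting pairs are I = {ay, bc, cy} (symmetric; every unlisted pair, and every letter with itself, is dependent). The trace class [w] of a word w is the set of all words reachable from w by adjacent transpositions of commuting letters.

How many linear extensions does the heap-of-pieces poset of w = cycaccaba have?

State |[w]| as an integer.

#0=c has no predecessor
#1=y has no predecessor
#2=c depends on [0:c]
#3=a depends on [2:c]
#4=c depends on [3:a]
#5=c depends on [4:c]
#6=a depends on [5:c]
#7=b depends on [1:y, 6:a]
#8=a depends on [7:b]
sources: [0:c, 1:y]
N(rest) = Σ N(rest − s) over sources s of rest; N(one piece) = 1:
  size 1 → [8]=1
  size 2 → [7,8]=1
  size 3 → [1,7,8]=1  [6,7,8]=1
  size 4 → [1,6,7,8]=2  [5,6,7,8]=1
  size 5 → [1,5,6,7,8]=3  [4,5,6,7,8]=1
  size 6 → [1,4,5,6,7,8]=4  [3,4,5,6,7,8]=1
  size 7 → [1,3,4,5,6,7,8]=5  [2,3,4,5,6,7,8]=1
  first=0(c) contributes 6
  first=1(y) contributes 1
|[w]| = 7

7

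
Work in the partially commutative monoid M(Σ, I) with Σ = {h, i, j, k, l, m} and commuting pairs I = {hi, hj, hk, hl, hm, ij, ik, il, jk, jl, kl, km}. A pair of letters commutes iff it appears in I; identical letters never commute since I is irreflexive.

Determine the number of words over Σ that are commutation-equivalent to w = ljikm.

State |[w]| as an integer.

30

drop 0:l onto floor
drop 1:j onto floor
drop 2:i onto floor
drop 3:k onto floor
drop 4:m onto {0:l, 1:j, 2:i}
ground layer = {0:l, 1:j, 2:i, 3:k}
drop-orders for the pieces not yet dropped (sum over which currently-grounded one goes next):
  1 to go: {3} 1  {4} 1
  2 to go: {0,4} 1  {1,4} 1  {2,4} 1  {3,4} 2
  3 to go: {0,1,4} 2  {0,2,4} 2  {0,3,4} 3  {1,2,4} 2  {1,3,4} 3  {2,3,4} 3
  if 0:l drops first: 8 orders
  if 1:j drops first: 8 orders
  if 2:i drops first: 8 orders
  if 3:k drops first: 6 orders
heap linearizations: 30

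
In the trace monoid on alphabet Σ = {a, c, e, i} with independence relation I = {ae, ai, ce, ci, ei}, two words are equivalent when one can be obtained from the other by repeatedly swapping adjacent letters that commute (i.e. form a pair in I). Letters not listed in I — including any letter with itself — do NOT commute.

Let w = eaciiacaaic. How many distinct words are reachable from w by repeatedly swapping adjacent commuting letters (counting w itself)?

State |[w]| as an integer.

0(e) covers ∅
1(a) covers ∅
2(c) covers 1:a
3(i) covers ∅
4(i) covers 3:i
5(a) covers 2:c
6(c) covers 5:a
7(a) covers 6:c
8(a) covers 7:a
9(i) covers 4:i
10(c) covers 8:a
floor of heap: 0:e, 1:a, 3:i
completions by unplaced set U, small U first (add the entries for U minus each lowest piece of U):
  |U|=1: {0}:1  {9}:1  {10}:1
  |U|=2: {0,9}:2  {0,10}:2  {4,9}:1  {8,10}:1  {9,10}:2
  |U|=3: {0,4,9}:3  {0,8,10}:3  {0,9,10}:6  {3,4,9}:1  {4,9,10}:3  {7,8,10}:1  {8,9,10}:3
  |U|=4: {0,3,4,9}:4  {0,4,9,10}:12  {0,7,8,10}:4  {0,8,9,10}:12  {3,4,9,10}:4  {4,8,9,10}:6  {6,7,8,10}:1  {7,8,9,10}:4
  |U|=5: {0,3,4,9,10}:20  {0,4,8,9,10}:30  {0,6,7,8,10}:5  {0,7,8,9,10}:20  {3,4,8,9,10}:10  {4,7,8,9,10}:10  {5,6,7,8,10}:1  {6,7,8,9,10}:5
  |U|=6: {0,3,4,8,9,10}:60  {0,4,7,8,9,10}:60  {0,5,6,7,8,10}:6  {0,6,7,8,9,10}:30  {2,5,6,7,8,10}:1  {3,4,7,8,9,10}:20  {4,6,7,8,9,10}:15  {5,6,7,8,9,10}:6
  |U|=7: {0,2,5,6,7,8,10}:7  {0,3,4,7,8,9,10}:140  {0,4,6,7,8,9,10}:105  {0,5,6,7,8,9,10}:42  {1,2,5,6,7,8,10}:1  {2,5,6,7,8,9,10}:7  {3,4,6,7,8,9,10}:35  {4,5,6,7,8,9,10}:21
  |U|=8: {0,1,2,5,6,7,8,10}:8  {0,2,5,6,7,8,9,10}:56  {0,3,4,6,7,8,9,10}:280  {0,4,5,6,7,8,9,10}:168  {1,2,5,6,7,8,9,10}:8  {2,4,5,6,7,8,9,10}:28  {3,4,5,6,7,8,9,10}:56
  |U|=9: {0,1,2,5,6,7,8,9,10}:72  {0,2,4,5,6,7,8,9,10}:252  {0,3,4,5,6,7,8,9,10}:504  {1,2,4,5,6,7,8,9,10}:36  {2,3,4,5,6,7,8,9,10}:84
  start at 0(e): 120
  start at 1(a): 840
  start at 3(i): 360
sum over floor = 1320

1320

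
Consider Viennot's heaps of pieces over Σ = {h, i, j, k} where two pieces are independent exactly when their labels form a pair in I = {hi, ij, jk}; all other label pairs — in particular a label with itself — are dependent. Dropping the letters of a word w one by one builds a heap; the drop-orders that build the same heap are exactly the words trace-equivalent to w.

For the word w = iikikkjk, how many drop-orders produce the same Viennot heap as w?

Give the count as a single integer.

#0=i has no predecessor
#1=i depends on [0:i]
#2=k depends on [1:i]
#3=i depends on [2:k]
#4=k depends on [3:i]
#5=k depends on [4:k]
#6=j has no predecessor
#7=k depends on [5:k]
sources: [0:i, 6:j]
N(rest) = Σ N(rest − s) over sources s of rest; N(one piece) = 1:
  size 1 → [6]=1  [7]=1
  size 2 → [5,7]=1  [6,7]=2
  size 3 → [4,5,7]=1  [5,6,7]=3
  size 4 → [3,4,5,7]=1  [4,5,6,7]=4
  size 5 → [2,3,4,5,7]=1  [3,4,5,6,7]=5
  size 6 → [1,2,3,4,5,7]=1  [2,3,4,5,6,7]=6
  first=0(i) contributes 7
  first=6(j) contributes 1
|[w]| = 8

8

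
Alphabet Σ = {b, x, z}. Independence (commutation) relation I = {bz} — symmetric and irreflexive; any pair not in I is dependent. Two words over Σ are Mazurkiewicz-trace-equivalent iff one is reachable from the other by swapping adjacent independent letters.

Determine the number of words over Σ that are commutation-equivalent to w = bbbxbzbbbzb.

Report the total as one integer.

21

piece 0:b — minimal
piece 1:b rests on {0:b}
piece 2:b rests on {1:b}
piece 3:x rests on {2:b}
piece 4:b rests on {3:x}
piece 5:z rests on {3:x}
piece 6:b rests on {4:b}
piece 7:b rests on {6:b}
piece 8:b rests on {7:b}
piece 9:z rests on {5:z}
piece 10:b rests on {8:b}
minimal pieces: {0:b}
ways to finish when only these pieces remain (= sum over removing one remaining piece with nothing left below it):
  1 left: {9}→1  {10}→1
  2 left: {5,9}→1  {8,10}→1  {9,10}→2
  3 left: {5,9,10}→3  {7,8,10}→1  {8,9,10}→3
  4 left: {5,8,9,10}→6  {6,7,8,10}→1  {7,8,9,10}→4
  5 left: {4,6,7,8,10}→1  {5,7,8,9,10}→10  {6,7,8,9,10}→5
  6 left: {4,6,7,8,9,10}→6  {5,6,7,8,9,10}→15
  7 left: {4,5,6,7,8,9,10}→21
  8 left: {3,4,5,6,7,8,9,10}→21
  9 left: {2,3,4,5,6,7,8,9,10}→21
  placing 0:b first → 21 extensions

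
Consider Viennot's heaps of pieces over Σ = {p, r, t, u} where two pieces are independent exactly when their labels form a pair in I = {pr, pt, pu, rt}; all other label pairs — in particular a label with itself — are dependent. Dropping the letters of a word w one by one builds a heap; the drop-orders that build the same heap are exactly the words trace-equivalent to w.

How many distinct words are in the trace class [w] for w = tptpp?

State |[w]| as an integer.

10

piece 0:t — minimal
piece 1:p — minimal
piece 2:t rests on {0:t}
piece 3:p rests on {1:p}
piece 4:p rests on {3:p}
minimal pieces: {0:t, 1:p}
ways to finish when only these pieces remain (= sum over removing one remaining piece with nothing left below it):
  1 left: {2}→1  {4}→1
  2 left: {0,2}→1  {2,4}→2  {3,4}→1
  3 left: {0,2,4}→3  {1,3,4}→1  {2,3,4}→3
  placing 0:t first → 4 extensions
  placing 1:p first → 6 extensions
total linear extensions = 10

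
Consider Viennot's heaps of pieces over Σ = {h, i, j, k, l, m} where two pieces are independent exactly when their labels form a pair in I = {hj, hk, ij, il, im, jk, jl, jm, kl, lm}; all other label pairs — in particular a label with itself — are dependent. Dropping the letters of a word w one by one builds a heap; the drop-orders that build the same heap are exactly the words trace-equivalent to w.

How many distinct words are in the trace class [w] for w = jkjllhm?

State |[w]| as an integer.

84

drop 0:j onto floor
drop 1:k onto floor
drop 2:j onto {0:j}
drop 3:l onto floor
drop 4:l onto {3:l}
drop 5:h onto {4:l}
drop 6:m onto {1:k, 5:h}
ground layer = {0:j, 1:k, 3:l}
drop-orders for the pieces not yet dropped (sum over which currently-grounded one goes next):
  1 to go: {2} 1  {6} 1
  2 to go: {0,2} 1  {1,6} 1  {2,6} 2  {5,6} 1
  3 to go: {0,2,6} 3  {1,2,6} 3  {1,5,6} 2  {2,5,6} 3  {4,5,6} 1
  4 to go: {0,1,2,6} 6  {0,2,5,6} 6  {1,2,5,6} 8  {1,4,5,6} 3  {2,4,5,6} 4  {3,4,5,6} 1
  5 to go: {0,1,2,5,6} 20  {0,2,4,5,6} 10  {1,2,4,5,6} 15  {1,3,4,5,6} 4  {2,3,4,5,6} 5
  if 0:j drops first: 24 orders
  if 1:k drops first: 15 orders
  if 3:l drops first: 45 orders
heap linearizations: 84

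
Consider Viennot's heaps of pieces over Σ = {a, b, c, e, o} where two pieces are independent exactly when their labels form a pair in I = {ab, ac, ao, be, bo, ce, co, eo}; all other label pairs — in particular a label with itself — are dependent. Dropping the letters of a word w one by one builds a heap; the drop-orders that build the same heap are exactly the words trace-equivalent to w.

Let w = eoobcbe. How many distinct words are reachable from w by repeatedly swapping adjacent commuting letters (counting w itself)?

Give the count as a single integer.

210

drop 0:e onto floor
drop 1:o onto floor
drop 2:o onto {1:o}
drop 3:b onto floor
drop 4:c onto {3:b}
drop 5:b onto {4:c}
drop 6:e onto {0:e}
ground layer = {0:e, 1:o, 3:b}
drop-orders for the pieces not yet dropped (sum over which currently-grounded one goes next):
  1 to go: {2} 1  {5} 1  {6} 1
  2 to go: {0,6} 1  {1,2} 1  {2,5} 2  {2,6} 2  {4,5} 1  {5,6} 2
  3 to go: {0,2,6} 3  {0,5,6} 3  {1,2,5} 3  {1,2,6} 3  {2,4,5} 3  {2,5,6} 6  {3,4,5} 1  {4,5,6} 3
  4 to go: {0,1,2,6} 6  {0,2,5,6} 12  {0,4,5,6} 6  {1,2,4,5} 6  {1,2,5,6} 12  {2,3,4,5} 4  {2,4,5,6} 12  {3,4,5,6} 4
  5 to go: {0,1,2,5,6} 30  {0,2,4,5,6} 30  {0,3,4,5,6} 10  {1,2,3,4,5} 10  {1,2,4,5,6} 30  {2,3,4,5,6} 20
  if 0:e drops first: 60 orders
  if 1:o drops first: 60 orders
  if 3:b drops first: 90 orders
heap linearizations: 210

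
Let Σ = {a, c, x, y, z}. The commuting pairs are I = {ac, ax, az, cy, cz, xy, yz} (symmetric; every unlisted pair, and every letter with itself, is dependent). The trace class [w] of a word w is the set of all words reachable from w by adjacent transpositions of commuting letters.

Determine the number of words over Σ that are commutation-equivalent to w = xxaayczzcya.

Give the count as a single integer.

#0=x has no predecessor
#1=x depends on [0:x]
#2=a has no predecessor
#3=a depends on [2:a]
#4=y depends on [3:a]
#5=c depends on [1:x]
#6=z depends on [1:x]
#7=z depends on [6:z]
#8=c depends on [5:c]
#9=y depends on [4:y]
#10=a depends on [9:y]
sources: [0:x, 2:a]
N(rest) = Σ N(rest − s) over sources s of rest; N(one piece) = 1:
  size 1 → [7]=1  [8]=1  [10]=1
  size 2 → [5,8]=1  [6,7]=1  [7,8]=2  [7,10]=2  [8,10]=2  [9,10]=1
  size 3 → [4,9,10]=1  [5,7,8]=3  [5,8,10]=3  [6,7,8]=3  [6,7,10]=3  [7,8,10]=6  [7,9,10]=3  [8,9,10]=3
  size 4 → [3,4,9,10]=1  [4,7,9,10]=4  [4,8,9,10]=4  [5,6,7,8]=6  [5,7,8,10]=12  [5,8,9,10]=6  [6,7,8,10]=12  [6,7,9,10]=6  [7,8,9,10]=12
  size 5 → [1,5,6,7,8]=6  [2,3,4,9,10]=1  [3,4,7,9,10]=5  [3,4,8,9,10]=5  [4,5,8,9,10]=10  [4,6,7,9,10]=10  [4,7,8,9,10]=20  [5,6,7,8,10]=30  [5,7,8,9,10]=30  [6,7,8,9,10]=30
  size 6 → [0,1,5,6,7,8]=6  [1,5,6,7,8,10]=36  [2,3,4,7,9,10]=6  [2,3,4,8,9,10]=6  [3,4,5,8,9,10]=15  [3,4,6,7,9,10]=15  [3,4,7,8,9,10]=30  [4,5,7,8,9,10]=60  [4,6,7,8,9,10]=60  [5,6,7,8,9,10]=90
  size 7 → [0,1,5,6,7,8,10]=42  [1,5,6,7,8,9,10]=126  [2,3,4,5,8,9,10]=21  [2,3,4,6,7,9,10]=21  [2,3,4,7,8,9,10]=42  [3,4,5,7,8,9,10]=105  [3,4,6,7,8,9,10]=105  [4,5,6,7,8,9,10]=210
  size 8 → [0,1,5,6,7,8,9,10]=168  [1,4,5,6,7,8,9,10]=336  [2,3,4,5,7,8,9,10]=168  [2,3,4,6,7,8,9,10]=168  [3,4,5,6,7,8,9,10]=420
  size 9 → [0,1,4,5,6,7,8,9,10]=504  [1,3,4,5,6,7,8,9,10]=756  [2,3,4,5,6,7,8,9,10]=756
  first=0(x) contributes 1512
  first=2(a) contributes 1260
|[w]| = 2772

2772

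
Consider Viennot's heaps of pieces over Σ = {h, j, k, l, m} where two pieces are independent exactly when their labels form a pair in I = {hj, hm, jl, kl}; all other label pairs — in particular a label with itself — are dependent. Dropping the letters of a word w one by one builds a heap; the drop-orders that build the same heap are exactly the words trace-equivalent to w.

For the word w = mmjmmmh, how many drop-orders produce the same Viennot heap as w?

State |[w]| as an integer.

7

drop 0:m onto floor
drop 1:m onto {0:m}
drop 2:j onto {1:m}
drop 3:m onto {2:j}
drop 4:m onto {3:m}
drop 5:m onto {4:m}
drop 6:h onto floor
ground layer = {0:m, 6:h}
drop-orders for the pieces not yet dropped (sum over which currently-grounded one goes next):
  1 to go: {5} 1  {6} 1
  2 to go: {4,5} 1  {5,6} 2
  3 to go: {3,4,5} 1  {4,5,6} 3
  4 to go: {2,3,4,5} 1  {3,4,5,6} 4
  5 to go: {1,2,3,4,5} 1  {2,3,4,5,6} 5
  if 0:m drops first: 6 orders
  if 6:h drops first: 1 orders
heap linearizations: 7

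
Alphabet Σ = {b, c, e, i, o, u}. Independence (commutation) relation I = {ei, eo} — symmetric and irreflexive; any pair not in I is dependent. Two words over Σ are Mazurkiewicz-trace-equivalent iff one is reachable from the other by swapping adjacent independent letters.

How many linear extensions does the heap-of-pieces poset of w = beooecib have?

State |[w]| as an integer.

6

piece 0:b — minimal
piece 1:e rests on {0:b}
piece 2:o rests on {0:b}
piece 3:o rests on {2:o}
piece 4:e rests on {1:e}
piece 5:c rests on {3:o, 4:e}
piece 6:i rests on {5:c}
piece 7:b rests on {6:i}
minimal pieces: {0:b}
ways to finish when only these pieces remain (= sum over removing one remaining piece with nothing left below it):
  1 left: {7}→1
  2 left: {6,7}→1
  3 left: {5,6,7}→1
  4 left: {3,5,6,7}→1  {4,5,6,7}→1
  5 left: {1,4,5,6,7}→1  {2,3,5,6,7}→1  {3,4,5,6,7}→2
  6 left: {1,3,4,5,6,7}→3  {2,3,4,5,6,7}→3
  placing 0:b first → 6 extensions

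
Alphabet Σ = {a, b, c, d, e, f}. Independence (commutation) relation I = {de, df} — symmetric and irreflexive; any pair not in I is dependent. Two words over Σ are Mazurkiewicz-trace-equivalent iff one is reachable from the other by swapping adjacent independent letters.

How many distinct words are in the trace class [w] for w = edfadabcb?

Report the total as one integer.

#0=e has no predecessor
#1=d has no predecessor
#2=f depends on [0:e]
#3=a depends on [1:d, 2:f]
#4=d depends on [3:a]
#5=a depends on [4:d]
#6=b depends on [5:a]
#7=c depends on [6:b]
#8=b depends on [7:c]
sources: [0:e, 1:d]
N(rest) = Σ N(rest − s) over sources s of rest; N(one piece) = 1:
  size 1 → [8]=1
  size 2 → [7,8]=1
  size 3 → [6,7,8]=1
  size 4 → [5,6,7,8]=1
  size 5 → [4,5,6,7,8]=1
  size 6 → [3,4,5,6,7,8]=1
  size 7 → [1,3,4,5,6,7,8]=1  [2,3,4,5,6,7,8]=1
  first=0(e) contributes 2
  first=1(d) contributes 1
|[w]| = 3

3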